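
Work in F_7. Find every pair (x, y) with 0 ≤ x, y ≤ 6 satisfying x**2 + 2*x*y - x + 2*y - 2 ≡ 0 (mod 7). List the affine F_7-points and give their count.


Affine F_7-points: {(0, 1), (1, 4), (2, 0), (3, 3), (4, 6), (5, 2), (6, 0), (6, 1), (6, 2), (6, 3), (6, 4), (6, 5), (6, 6)}; count = 13.

For each of the 49 pairs (x, y) ∈ F_7², evaluate f(x, y) mod 7. Record the zeros.
  x = 0: [0↦5, 1↦0, 2↦2, 3↦4, 4↦6, 5↦1, 6↦3]  zeros at y ∈ {1}
  x = 1: [0↦5, 1↦2, 2↦6, 3↦3, 4↦0, 5↦4, 6↦1]  zeros at y ∈ {4}
  x = 2: [0↦0, 1↦6, 2↦5, 3↦4, 4↦3, 5↦2, 6↦1]  zeros at y ∈ {0}
  x = 3: [0↦4, 1↦5, 2↦6, 3↦0, 4↦1, 5↦2, 6↦3]  zeros at y ∈ {3}
  x = 4: [0↦3, 1↦6, 2↦2, 3↦5, 4↦1, 5↦4, 6↦0]  zeros at y ∈ {6}
  x = 5: [0↦4, 1↦2, 2↦0, 3↦5, 4↦3, 5↦1, 6↦6]  zeros at y ∈ {2}
  x = 6: [0↦0, 1↦0, 2↦0, 3↦0, 4↦0, 5↦0, 6↦0]  zeros at y ∈ {0, 1, 2, 3, 4, 5, 6}
Collecting zeros: affine points = {(0, 1), (1, 4), (2, 0), (3, 3), (4, 6), (5, 2), (6, 0), (6, 1), (6, 2), (6, 3), (6, 4), (6, 5), (6, 6)}.
Total count |C(F_7)_aff| = 13.


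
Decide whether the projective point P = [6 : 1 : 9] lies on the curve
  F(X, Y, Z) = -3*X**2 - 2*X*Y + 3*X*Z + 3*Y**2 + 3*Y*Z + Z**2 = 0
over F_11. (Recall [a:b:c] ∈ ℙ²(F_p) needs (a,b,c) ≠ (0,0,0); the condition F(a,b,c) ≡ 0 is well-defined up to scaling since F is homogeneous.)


F(6,1,9) ≡ 10 (mod 11); P is NOT on the curve.

Evaluate F(6, 1, 9) term-by-term (mod 11).
  -3*X**2 ↦ -3·36·1·1 = -108
  -2*X*Y ↦ -2·6·1·1 = -12
  3*X*Z ↦ 3·6·1·9 = 162
  3*Y**2 ↦ 3·1·1·1 = 3
  3*Y*Z ↦ 3·1·1·9 = 27
  Z**2 ↦ 1·1·1·81 = 81
Sum: F(6, 1, 9) = (-108) + (-12) + (162) + (3) + (27) + (81) = 153.
Reducing mod 11: 153 ≡ 10 (mod 11).
Since F(a, b, c) ≡ 10 ≠ 0 (mod 11), P does NOT lie on the curve.


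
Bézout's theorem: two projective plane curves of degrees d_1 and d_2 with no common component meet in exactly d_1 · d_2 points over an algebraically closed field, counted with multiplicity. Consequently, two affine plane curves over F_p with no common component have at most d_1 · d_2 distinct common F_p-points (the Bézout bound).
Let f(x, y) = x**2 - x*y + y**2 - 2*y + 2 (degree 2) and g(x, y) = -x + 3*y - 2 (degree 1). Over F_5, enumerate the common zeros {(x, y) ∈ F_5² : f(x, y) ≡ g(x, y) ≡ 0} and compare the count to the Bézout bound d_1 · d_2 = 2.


Common zeros: {(0, 4), (4, 2)}; count = 2; Bézout bound = 2.

deg(f) = 2, deg(g) = 1, so Bézout bound = 2.
Scan x ∈ F_5. For each x, list the y ∈ F_5 with f(x, y) ≡ 0 and those with g(x, y) ≡ 0 (mod 5); the common zeros in that column are the intersection.
  x = 0: f ≡ 0 at y ∈ {3, 4}; g ≡ 0 at y ∈ {4}; common: {4}.
  x = 1: f ≡ 0 at y ∈ ∅; g ≡ 0 at y ∈ {1}; common: ∅.
  x = 2: f ≡ 0 at y ∈ ∅; g ≡ 0 at y ∈ {3}; common: ∅.
  x = 3: f ≡ 0 at y ∈ {2, 3}; g ≡ 0 at y ∈ {0}; common: ∅.
  x = 4: f ≡ 0 at y ∈ {2, 4}; g ≡ 0 at y ∈ {2}; common: {2}.
Collecting: common zeros = {(0, 4), (4, 2)}, so the count is 2.
Comparison with the Bézout bound: 2 ≤ 2 = deg(f)·deg(g), as expected for curves with no common component (the bound is attained).


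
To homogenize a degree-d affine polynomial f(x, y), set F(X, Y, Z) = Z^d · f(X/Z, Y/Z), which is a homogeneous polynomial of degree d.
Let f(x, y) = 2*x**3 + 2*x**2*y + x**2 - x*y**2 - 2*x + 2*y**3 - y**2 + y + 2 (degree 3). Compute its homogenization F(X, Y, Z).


F(X, Y, Z) = 2*X**3 + 2*X**2*Y + X**2*Z - X*Y**2 - 2*X*Z**2 + 2*Y**3 - Y**2*Z + Y*Z**2 + 2*Z**3

deg(f) = 3.
Substitute x = X/Z, y = Y/Z into f, then multiply by Z^3.
  monomial 2·x^3·y^0 ↦ 2·X^3·Y^0·Z^0.
  monomial 2·x^2·y^1 ↦ 2·X^2·Y^1·Z^0.
  monomial 1·x^2·y^0 ↦ 1·X^2·Y^0·Z^1.
  monomial -1·x^1·y^2 ↦ -1·X^1·Y^2·Z^0.
  monomial -2·x^1·y^0 ↦ -2·X^1·Y^0·Z^2.
  monomial 2·x^0·y^3 ↦ 2·X^0·Y^3·Z^0.
  monomial -1·x^0·y^2 ↦ -1·X^0·Y^2·Z^1.
  monomial 1·x^0·y^1 ↦ 1·X^0·Y^1·Z^2.
  monomial 2·x^0·y^0 ↦ 2·X^0·Y^0·Z^3.
Collecting: F(X, Y, Z) = 2*X**3 + 2*X**2*Y + X**2*Z - X*Y**2 - 2*X*Z**2 + 2*Y**3 - Y**2*Z + Y*Z**2 + 2*Z**3.


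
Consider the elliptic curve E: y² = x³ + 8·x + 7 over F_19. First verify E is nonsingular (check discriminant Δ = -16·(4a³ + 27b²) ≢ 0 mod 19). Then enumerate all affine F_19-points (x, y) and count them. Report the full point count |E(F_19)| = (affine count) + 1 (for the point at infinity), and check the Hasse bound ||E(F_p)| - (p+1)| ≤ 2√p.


Affine points = {(0, 8), (0, 11), (1, 4), (1, 15), (3, 1), (3, 18), (5, 1), (5, 18), (6, 9), (6, 10), (7, 8), (7, 11), (10, 2), (10, 17), (11, 1), (11, 18), (12, 8), (12, 11), (13, 3), (13, 16), (15, 5), (15, 14), (18, 6), (18, 13)}; affine count = 24; |E(F_19)| = 25.

Discriminant check: Δ ∝ 4a³ + 27b² = 4·8³ + 27·7² = 4·512 + 27·49 ≡ 8 (mod 19). Nonzero ⇒ E is nonsingular.
For each x ∈ F_19, compute rhs = x³ + 8·x + 7 mod 19, then count y ∈ F_19 with y² ≡ rhs.
  x = 0: rhs = 7, matching y values: 8, 11 (2 points).
  x = 1: rhs = 16, matching y values: 4, 15 (2 points).
  x = 2: rhs = 12, matching y values: none (0 points).
  x = 3: rhs = 1, matching y values: 1, 18 (2 points).
  x = 4: rhs = 8, matching y values: none (0 points).
  x = 5: rhs = 1, matching y values: 1, 18 (2 points).
  x = 6: rhs = 5, matching y values: 9, 10 (2 points).
  x = 7: rhs = 7, matching y values: 8, 11 (2 points).
  x = 8: rhs = 13, matching y values: none (0 points).
  x = 9: rhs = 10, matching y values: none (0 points).
  x = 10: rhs = 4, matching y values: 2, 17 (2 points).
  x = 11: rhs = 1, matching y values: 1, 18 (2 points).
  x = 12: rhs = 7, matching y values: 8, 11 (2 points).
  x = 13: rhs = 9, matching y values: 3, 16 (2 points).
  x = 14: rhs = 13, matching y values: none (0 points).
  x = 15: rhs = 6, matching y values: 5, 14 (2 points).
  x = 16: rhs = 13, matching y values: none (0 points).
  x = 17: rhs = 2, matching y values: none (0 points).
  x = 18: rhs = 17, matching y values: 6, 13 (2 points).
Total affine count: 24.
Full point count |E(F_19)| = 24 + 1 = 25.
Hasse bound: |25 − (19+1)| = |5| = 5 ≤ 2√19 ≈ 8.7178 ✓.


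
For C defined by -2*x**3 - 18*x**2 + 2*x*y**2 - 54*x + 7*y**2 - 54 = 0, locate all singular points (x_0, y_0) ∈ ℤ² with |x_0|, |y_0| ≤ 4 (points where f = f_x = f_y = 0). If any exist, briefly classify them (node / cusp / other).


Singular points: {(-3, 0)}; classification: cusp.

Compute partial derivatives:
  f_x = -6*x**2 - 36*x + 2*y**2 - 54.
  f_y = 4*x*y + 14*y.
Scan x_0 ∈ {−4, ..., 4}. For each x_0, f_y(x_0, y) is a polynomial in y; find its integer roots y ∈ {−4, ..., 4}, then test f_x and f at those candidates.
  x = -4: f_y(-4, y) = -2*y; vanishes at y ∈ {0}. (-4, 0): f_x = -6 ≠ 0.
  x = -3: f_y(-3, y) = 2*y; vanishes at y ∈ {0}. (-3, 0): f_x = 0, f = 0 — SINGULAR.
  x = -2: f_y(-2, y) = 6*y; vanishes at y ∈ {0}. (-2, 0): f_x = -6 ≠ 0.
  x = -1: f_y(-1, y) = 10*y; vanishes at y ∈ {0}. (-1, 0): f_x = -24 ≠ 0.
  x = 0: f_y(0, y) = 14*y; vanishes at y ∈ {0}. (0, 0): f_x = -54 ≠ 0.
  x = 1: f_y(1, y) = 18*y; vanishes at y ∈ {0}. (1, 0): f_x = -96 ≠ 0.
  x = 2: f_y(2, y) = 22*y; vanishes at y ∈ {0}. (2, 0): f_x = -150 ≠ 0.
  x = 3: f_y(3, y) = 26*y; vanishes at y ∈ {0}. (3, 0): f_x = -216 ≠ 0.
  x = 4: f_y(4, y) = 30*y; vanishes at y ∈ {0}. (4, 0): f_x = -294 ≠ 0.
Only singular point on the grid: (-3, 0).
Classify: substitute x = -3 + u, y = 0 + v and expand: f = -2*u**3 + 2*u*v**2 + v**2.
No constant or linear terms (consistent with a singular point). Quadratic part: v**2. Cubic part: -2*u**3 + 2*u*v**2.
The quadratic part v**2 is a perfect square, so there is a single (double) tangent line v = 0, i.e. y = 0. Restricting the cubic part to that line (v = 0) leaves -2*u**3 ≠ 0, so f is not divisible by v and the branch is v² ≈ 2*u**3 to lowest order — this is a cusp.
Classification: cusp.


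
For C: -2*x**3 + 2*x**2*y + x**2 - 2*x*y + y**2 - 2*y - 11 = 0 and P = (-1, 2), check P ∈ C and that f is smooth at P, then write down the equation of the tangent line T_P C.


Tangent line at P: -20*x + 6*y - 32 = 0.

Step 1: f(-1, 2) = 0, so P lies on C.
Step 2: partial derivatives
  f_x(x, y) = -6*x**2 + 4*x*y + 2*x - 2*y, f_y(x, y) = 2*x**2 - 2*x + 2*y - 2.
  f_x(P) = -20, f_y(P) = 6 (gradient nonzero, so P is smooth).
Step 3: tangent line at P: -20·(x − -1) + 6·(y − 2) = 0.
Expanding: -20*x + 6*y - 32 = 0.


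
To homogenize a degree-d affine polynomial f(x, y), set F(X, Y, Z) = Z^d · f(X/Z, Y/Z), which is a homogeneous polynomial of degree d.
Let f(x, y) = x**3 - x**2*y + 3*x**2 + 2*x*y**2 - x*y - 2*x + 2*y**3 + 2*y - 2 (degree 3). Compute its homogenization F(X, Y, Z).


F(X, Y, Z) = X**3 - X**2*Y + 3*X**2*Z + 2*X*Y**2 - X*Y*Z - 2*X*Z**2 + 2*Y**3 + 2*Y*Z**2 - 2*Z**3

deg(f) = 3.
Substitute x = X/Z, y = Y/Z into f, then multiply by Z^3.
  monomial 1·x^3·y^0 ↦ 1·X^3·Y^0·Z^0.
  monomial -1·x^2·y^1 ↦ -1·X^2·Y^1·Z^0.
  monomial 3·x^2·y^0 ↦ 3·X^2·Y^0·Z^1.
  monomial 2·x^1·y^2 ↦ 2·X^1·Y^2·Z^0.
  monomial -1·x^1·y^1 ↦ -1·X^1·Y^1·Z^1.
  monomial -2·x^1·y^0 ↦ -2·X^1·Y^0·Z^2.
  monomial 2·x^0·y^3 ↦ 2·X^0·Y^3·Z^0.
  monomial 2·x^0·y^1 ↦ 2·X^0·Y^1·Z^2.
  monomial -2·x^0·y^0 ↦ -2·X^0·Y^0·Z^3.
Collecting: F(X, Y, Z) = X**3 - X**2*Y + 3*X**2*Z + 2*X*Y**2 - X*Y*Z - 2*X*Z**2 + 2*Y**3 + 2*Y*Z**2 - 2*Z**3.


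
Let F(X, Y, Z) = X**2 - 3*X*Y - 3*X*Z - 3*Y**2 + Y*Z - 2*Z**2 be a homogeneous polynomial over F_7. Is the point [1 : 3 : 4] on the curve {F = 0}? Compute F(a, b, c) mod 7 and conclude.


F(1,3,4) ≡ 3 (mod 7); P is NOT on the curve.

Evaluate F(1, 3, 4) term-by-term (mod 7).
  X**2 ↦ 1·1·1·1 = 1
  -3*X*Y ↦ -3·1·3·1 = -9
  -3*X*Z ↦ -3·1·1·4 = -12
  -3*Y**2 ↦ -3·1·9·1 = -27
  Y*Z ↦ 1·1·3·4 = 12
  -2*Z**2 ↦ -2·1·1·16 = -32
Sum: F(1, 3, 4) = (1) + (-9) + (-12) + (-27) + (12) + (-32) = -67.
Reducing mod 7: -67 ≡ 3 (mod 7).
Since F(a, b, c) ≡ 3 ≠ 0 (mod 7), P does NOT lie on the curve.


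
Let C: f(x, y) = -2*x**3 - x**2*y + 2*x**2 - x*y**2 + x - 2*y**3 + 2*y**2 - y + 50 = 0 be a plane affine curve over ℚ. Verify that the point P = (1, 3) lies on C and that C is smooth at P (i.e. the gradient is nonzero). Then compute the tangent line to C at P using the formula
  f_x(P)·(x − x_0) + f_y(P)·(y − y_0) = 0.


Tangent line at P: -16*x - 50*y + 166 = 0.

Step 1: f(1, 3) = 0, so P lies on C.
Step 2: partial derivatives
  f_x(x, y) = -6*x**2 - 2*x*y + 4*x - y**2 + 1, f_y(x, y) = -x**2 - 2*x*y - 6*y**2 + 4*y - 1.
  f_x(P) = -16, f_y(P) = -50 (gradient nonzero, so P is smooth).
Step 3: tangent line at P: -16·(x − 1) + -50·(y − 3) = 0.
Expanding: -16*x - 50*y + 166 = 0.


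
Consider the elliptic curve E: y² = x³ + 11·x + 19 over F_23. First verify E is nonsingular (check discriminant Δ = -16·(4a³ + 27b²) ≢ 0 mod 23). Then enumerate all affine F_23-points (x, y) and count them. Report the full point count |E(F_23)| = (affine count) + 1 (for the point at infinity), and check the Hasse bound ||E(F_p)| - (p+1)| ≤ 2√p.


Affine points = {(1, 10), (1, 13), (2, 7), (2, 16), (4, 9), (4, 14), (6, 5), (6, 18), (7, 5), (7, 18), (10, 5), (10, 18), (12, 4), (12, 19), (13, 6), (13, 17), (16, 6), (16, 17), (17, 6), (17, 17), (18, 0), (19, 7), (19, 16), (21, 9), (21, 14)}; affine count = 25; |E(F_23)| = 26.

Discriminant check: Δ ∝ 4a³ + 27b² = 4·11³ + 27·19² = 4·1331 + 27·361 ≡ 6 (mod 23). Nonzero ⇒ E is nonsingular.
For each x ∈ F_23, compute rhs = x³ + 11·x + 19 mod 23, then count y ∈ F_23 with y² ≡ rhs.
  x = 0: rhs = 19, matching y values: none (0 points).
  x = 1: rhs = 8, matching y values: 10, 13 (2 points).
  x = 2: rhs = 3, matching y values: 7, 16 (2 points).
  x = 3: rhs = 10, matching y values: none (0 points).
  x = 4: rhs = 12, matching y values: 9, 14 (2 points).
  x = 5: rhs = 15, matching y values: none (0 points).
  x = 6: rhs = 2, matching y values: 5, 18 (2 points).
  x = 7: rhs = 2, matching y values: 5, 18 (2 points).
  x = 8: rhs = 21, matching y values: none (0 points).
  x = 9: rhs = 19, matching y values: none (0 points).
  x = 10: rhs = 2, matching y values: 5, 18 (2 points).
  x = 11: rhs = 22, matching y values: none (0 points).
  x = 12: rhs = 16, matching y values: 4, 19 (2 points).
  x = 13: rhs = 13, matching y values: 6, 17 (2 points).
  x = 14: rhs = 19, matching y values: none (0 points).
  x = 15: rhs = 17, matching y values: none (0 points).
  x = 16: rhs = 13, matching y values: 6, 17 (2 points).
  x = 17: rhs = 13, matching y values: 6, 17 (2 points).
  x = 18: rhs = 0, matching y values: 0 (1 points).
  x = 19: rhs = 3, matching y values: 7, 16 (2 points).
  x = 20: rhs = 5, matching y values: none (0 points).
  x = 21: rhs = 12, matching y values: 9, 14 (2 points).
  x = 22: rhs = 7, matching y values: none (0 points).
Total affine count: 25.
Full point count |E(F_23)| = 25 + 1 = 26.
Hasse bound: |26 − (23+1)| = |2| = 2 ≤ 2√23 ≈ 9.5917 ✓.


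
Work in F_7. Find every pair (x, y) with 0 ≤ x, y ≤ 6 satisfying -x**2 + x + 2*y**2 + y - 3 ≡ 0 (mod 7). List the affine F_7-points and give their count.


Affine F_7-points: {(0, 1), (0, 2), (1, 1), (1, 2), (4, 4), (4, 6)}; count = 6.

For each of the 49 pairs (x, y) ∈ F_7², evaluate f(x, y) mod 7. Record the zeros.
  x = 0: [0↦4, 1↦0, 2↦0, 3↦4, 4↦5, 5↦3, 6↦5]  zeros at y ∈ {1, 2}
  x = 1: [0↦4, 1↦0, 2↦0, 3↦4, 4↦5, 5↦3, 6↦5]  zeros at y ∈ {1, 2}
  x = 2: [0↦2, 1↦5, 2↦5, 3↦2, 4↦3, 5↦1, 6↦3]  zeros at y ∈ ∅
  x = 3: [0↦5, 1↦1, 2↦1, 3↦5, 4↦6, 5↦4, 6↦6]  zeros at y ∈ ∅
  x = 4: [0↦6, 1↦2, 2↦2, 3↦6, 4↦0, 5↦5, 6↦0]  zeros at y ∈ {4, 6}
  x = 5: [0↦5, 1↦1, 2↦1, 3↦5, 4↦6, 5↦4, 6↦6]  zeros at y ∈ ∅
  x = 6: [0↦2, 1↦5, 2↦5, 3↦2, 4↦3, 5↦1, 6↦3]  zeros at y ∈ ∅
Collecting zeros: affine points = {(0, 1), (0, 2), (1, 1), (1, 2), (4, 4), (4, 6)}.
Total count |C(F_7)_aff| = 6.


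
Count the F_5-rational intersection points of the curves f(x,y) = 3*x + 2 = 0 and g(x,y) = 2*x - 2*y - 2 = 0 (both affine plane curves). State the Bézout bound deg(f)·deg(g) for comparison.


Common zeros: {(1, 0)}; count = 1; Bézout bound = 1.

deg(f) = 1, deg(g) = 1, so Bézout bound = 1.
Scan x ∈ F_5. For each x, list the y ∈ F_5 with f(x, y) ≡ 0 and those with g(x, y) ≡ 0 (mod 5); the common zeros in that column are the intersection.
  x = 0: f ≡ 0 at y ∈ ∅; g ≡ 0 at y ∈ {4}; common: ∅.
  x = 1: f ≡ 0 at y ∈ {0, 1, 2, 3, 4}; g ≡ 0 at y ∈ {0}; common: {0}.
  x = 2: f ≡ 0 at y ∈ ∅; g ≡ 0 at y ∈ {1}; common: ∅.
  x = 3: f ≡ 0 at y ∈ ∅; g ≡ 0 at y ∈ {2}; common: ∅.
  x = 4: f ≡ 0 at y ∈ ∅; g ≡ 0 at y ∈ {3}; common: ∅.
Collecting: common zeros = {(1, 0)}, so the count is 1.
Comparison with the Bézout bound: 1 ≤ 1 = deg(f)·deg(g), as expected for curves with no common component (the bound is attained).


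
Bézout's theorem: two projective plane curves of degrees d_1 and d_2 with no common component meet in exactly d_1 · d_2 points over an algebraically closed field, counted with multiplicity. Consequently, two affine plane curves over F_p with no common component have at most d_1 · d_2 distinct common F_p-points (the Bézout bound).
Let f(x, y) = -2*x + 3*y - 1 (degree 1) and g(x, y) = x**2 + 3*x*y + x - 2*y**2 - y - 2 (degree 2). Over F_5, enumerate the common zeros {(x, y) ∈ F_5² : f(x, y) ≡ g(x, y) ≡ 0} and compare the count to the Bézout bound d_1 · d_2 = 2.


Common zeros: {(1, 1), (3, 4)}; count = 2; Bézout bound = 2.

deg(f) = 1, deg(g) = 2, so Bézout bound = 2.
Scan x ∈ F_5. For each x, list the y ∈ F_5 with f(x, y) ≡ 0 and those with g(x, y) ≡ 0 (mod 5); the common zeros in that column are the intersection.
  x = 0: f ≡ 0 at y ∈ {2}; g ≡ 0 at y ∈ {1}; common: ∅.
  x = 1: f ≡ 0 at y ∈ {1}; g ≡ 0 at y ∈ {0, 1}; common: {1}.
  x = 2: f ≡ 0 at y ∈ {0}; g ≡ 0 at y ∈ ∅; common: ∅.
  x = 3: f ≡ 0 at y ∈ {4}; g ≡ 0 at y ∈ {0, 4}; common: {4}.
  x = 4: f ≡ 0 at y ∈ {3}; g ≡ 0 at y ∈ {4}; common: ∅.
Collecting: common zeros = {(1, 1), (3, 4)}, so the count is 2.
Comparison with the Bézout bound: 2 ≤ 2 = deg(f)·deg(g), as expected for curves with no common component (the bound is attained).


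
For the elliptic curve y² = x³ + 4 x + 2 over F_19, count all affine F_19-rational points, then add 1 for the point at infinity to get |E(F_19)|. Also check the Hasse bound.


Affine points = {(1, 8), (1, 11), (4, 5), (4, 14), (9, 8), (9, 11), (10, 4), (10, 15), (11, 3), (11, 16), (12, 7), (12, 12), (13, 3), (13, 16), (14, 3), (14, 16), (15, 6), (15, 13), (16, 1), (16, 18), (17, 9), (17, 10), (18, 4), (18, 15)}; affine count = 24; |E(F_19)| = 25.

Discriminant check: Δ ∝ 4a³ + 27b² = 4·4³ + 27·2² = 4·64 + 27·4 ≡ 3 (mod 19). Nonzero ⇒ E is nonsingular.
For each x ∈ F_19, compute rhs = x³ + 4·x + 2 mod 19, then count y ∈ F_19 with y² ≡ rhs.
  x = 0: rhs = 2, matching y values: none (0 points).
  x = 1: rhs = 7, matching y values: 8, 11 (2 points).
  x = 2: rhs = 18, matching y values: none (0 points).
  x = 3: rhs = 3, matching y values: none (0 points).
  x = 4: rhs = 6, matching y values: 5, 14 (2 points).
  x = 5: rhs = 14, matching y values: none (0 points).
  x = 6: rhs = 14, matching y values: none (0 points).
  x = 7: rhs = 12, matching y values: none (0 points).
  x = 8: rhs = 14, matching y values: none (0 points).
  x = 9: rhs = 7, matching y values: 8, 11 (2 points).
  x = 10: rhs = 16, matching y values: 4, 15 (2 points).
  x = 11: rhs = 9, matching y values: 3, 16 (2 points).
  x = 12: rhs = 11, matching y values: 7, 12 (2 points).
  x = 13: rhs = 9, matching y values: 3, 16 (2 points).
  x = 14: rhs = 9, matching y values: 3, 16 (2 points).
  x = 15: rhs = 17, matching y values: 6, 13 (2 points).
  x = 16: rhs = 1, matching y values: 1, 18 (2 points).
  x = 17: rhs = 5, matching y values: 9, 10 (2 points).
  x = 18: rhs = 16, matching y values: 4, 15 (2 points).
Total affine count: 24.
Full point count |E(F_19)| = 24 + 1 = 25.
Hasse bound: |25 − (19+1)| = |5| = 5 ≤ 2√19 ≈ 8.7178 ✓.


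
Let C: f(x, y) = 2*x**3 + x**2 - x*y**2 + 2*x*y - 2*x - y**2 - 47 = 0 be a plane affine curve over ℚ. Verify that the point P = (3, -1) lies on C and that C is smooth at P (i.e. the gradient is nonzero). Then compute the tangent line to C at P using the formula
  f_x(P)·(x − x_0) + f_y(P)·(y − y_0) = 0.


Tangent line at P: 55*x + 14*y - 151 = 0.

Step 1: f(3, -1) = 0, so P lies on C.
Step 2: partial derivatives
  f_x(x, y) = 6*x**2 + 2*x - y**2 + 2*y - 2, f_y(x, y) = -2*x*y + 2*x - 2*y.
  f_x(P) = 55, f_y(P) = 14 (gradient nonzero, so P is smooth).
Step 3: tangent line at P: 55·(x − 3) + 14·(y − -1) = 0.
Expanding: 55*x + 14*y - 151 = 0.


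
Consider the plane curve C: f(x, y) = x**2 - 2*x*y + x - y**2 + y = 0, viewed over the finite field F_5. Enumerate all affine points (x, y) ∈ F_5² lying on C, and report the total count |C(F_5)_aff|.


Affine F_5-points: {(0, 0), (0, 1), (1, 1), (1, 3), (4, 0), (4, 3)}; count = 6.

For each of the 25 pairs (x, y) ∈ F_5², evaluate f(x, y) mod 5. Record the zeros.
  x = 0: [0↦0, 1↦0, 2↦3, 3↦4, 4↦3]  zeros at y ∈ {0, 1}
  x = 1: [0↦2, 1↦0, 2↦1, 3↦0, 4↦2]  zeros at y ∈ {1, 3}
  x = 2: [0↦1, 1↦2, 2↦1, 3↦3, 4↦3]  zeros at y ∈ ∅
  x = 3: [0↦2, 1↦1, 2↦3, 3↦3, 4↦1]  zeros at y ∈ ∅
  x = 4: [0↦0, 1↦2, 2↦2, 3↦0, 4↦1]  zeros at y ∈ {0, 3}
Collecting zeros: affine points = {(0, 0), (0, 1), (1, 1), (1, 3), (4, 0), (4, 3)}.
Total count |C(F_5)_aff| = 6.


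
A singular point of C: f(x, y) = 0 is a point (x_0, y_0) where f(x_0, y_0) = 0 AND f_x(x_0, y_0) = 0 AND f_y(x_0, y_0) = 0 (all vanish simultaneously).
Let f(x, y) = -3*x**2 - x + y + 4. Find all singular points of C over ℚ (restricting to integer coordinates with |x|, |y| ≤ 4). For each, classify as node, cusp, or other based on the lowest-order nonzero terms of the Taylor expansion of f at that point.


No singular points in the scanned grid; C is smooth there.

Compute partial derivatives:
  f_x = -6*x - 1.
  f_y = 1.
f_y = 1 is a nonzero constant, so f_y never vanishes: no point (x, y) can satisfy f = f_x = f_y = 0. In particular no (x, y) ∈ {−4, ..., 4}² is singular; the curve is smooth.


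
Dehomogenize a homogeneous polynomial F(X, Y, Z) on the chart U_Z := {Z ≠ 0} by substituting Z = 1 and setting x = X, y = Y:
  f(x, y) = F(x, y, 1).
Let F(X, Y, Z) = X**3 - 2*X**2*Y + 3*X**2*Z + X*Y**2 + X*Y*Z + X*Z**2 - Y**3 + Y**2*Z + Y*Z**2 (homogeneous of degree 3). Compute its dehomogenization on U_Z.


f(x, y) = x**3 - 2*x**2*y + 3*x**2 + x*y**2 + x*y + x - y**3 + y**2 + y

On U_Z we set Z = 1. Each monomial c·X^i·Y^j·Z^k in F becomes c·x^i·y^j·1^k = c·x^i·y^j.
Substituting Z = 1: F(X, Y, 1) = x**3 - 2*x**2*y + 3*x**2 + x*y**2 + x*y + x - y**3 + y**2 + y.
Note: deg(f) ≤ deg(F) = 3; strict inequality happens when F is divisible by Z (lost terms).


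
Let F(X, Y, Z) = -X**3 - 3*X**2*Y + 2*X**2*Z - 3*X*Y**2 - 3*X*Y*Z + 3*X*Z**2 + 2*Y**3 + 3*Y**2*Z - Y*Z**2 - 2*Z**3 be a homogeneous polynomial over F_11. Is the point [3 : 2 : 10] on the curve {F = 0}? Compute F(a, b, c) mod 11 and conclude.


F(3,2,10) ≡ 6 (mod 11); P is NOT on the curve.

Evaluate F(3, 2, 10) term-by-term (mod 11).
  -X**3 ↦ -1·27·1·1 = -27
  -3*X**2*Y ↦ -3·9·2·1 = -54
  2*X**2*Z ↦ 2·9·1·10 = 180
  -3*X*Y**2 ↦ -3·3·4·1 = -36
  -3*X*Y*Z ↦ -3·3·2·10 = -180
  3*X*Z**2 ↦ 3·3·1·100 = 900
  2*Y**3 ↦ 2·1·8·1 = 16
  3*Y**2*Z ↦ 3·1·4·10 = 120
  -Y*Z**2 ↦ -1·1·2·100 = -200
  -2*Z**3 ↦ -2·1·1·1000 = -2000
Sum: F(3, 2, 10) = (-27) + (-54) + (180) + (-36) + (-180) + (900) + (16) + (120) + (-200) + (-2000) = -1281.
Reducing mod 11: -1281 ≡ 6 (mod 11).
Since F(a, b, c) ≡ 6 ≠ 0 (mod 11), P does NOT lie on the curve.


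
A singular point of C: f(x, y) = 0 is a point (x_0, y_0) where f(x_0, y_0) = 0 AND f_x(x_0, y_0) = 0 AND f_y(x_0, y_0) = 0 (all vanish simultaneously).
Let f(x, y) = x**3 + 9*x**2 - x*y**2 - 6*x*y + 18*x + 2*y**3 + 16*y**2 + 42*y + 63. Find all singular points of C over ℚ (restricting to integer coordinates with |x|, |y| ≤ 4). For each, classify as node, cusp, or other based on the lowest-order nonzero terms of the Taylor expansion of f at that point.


Singular points: {(-3, -3)}; classification: cusp.

Compute partial derivatives:
  f_x = 3*x**2 + 18*x - y**2 - 6*y + 18.
  f_y = -2*x*y - 6*x + 6*y**2 + 32*y + 42.
Scan x_0 ∈ {−4, ..., 4}. For each x_0, f_y(x_0, y) is a polynomial in y; find its integer roots y ∈ {−4, ..., 4}, then test f_x and f at those candidates.
  x = -4: f_y(-4, y) = 6*y**2 + 40*y + 66; vanishes at y ∈ {-3}. (-4, -3): f_x = 3 ≠ 0.
  x = -3: f_y(-3, y) = 6*y**2 + 38*y + 60; vanishes at y ∈ {-3}. (-3, -3): f_x = 0, f = 0 — SINGULAR.
  x = -2: f_y(-2, y) = 6*y**2 + 36*y + 54; vanishes at y ∈ {-3}. (-2, -3): f_x = 3 ≠ 0.
  x = -1: f_y(-1, y) = 6*y**2 + 34*y + 48; vanishes at y ∈ {-3}. (-1, -3): f_x = 12 ≠ 0.
  x = 0: f_y(0, y) = 6*y**2 + 32*y + 42; vanishes at y ∈ {-3}. (0, -3): f_x = 27 ≠ 0.
  x = 1: f_y(1, y) = 6*y**2 + 30*y + 36; vanishes at y ∈ {-3, -2}. (1, -3): f_x = 48 ≠ 0; (1, -2): f_x = 47 ≠ 0.
  x = 2: f_y(2, y) = 6*y**2 + 28*y + 30; vanishes at y ∈ {-3}. (2, -3): f_x = 75 ≠ 0.
  x = 3: f_y(3, y) = 6*y**2 + 26*y + 24; vanishes at y ∈ {-3}. (3, -3): f_x = 108 ≠ 0.
  x = 4: f_y(4, y) = 6*y**2 + 24*y + 18; vanishes at y ∈ {-3, -1}. (4, -3): f_x = 147 ≠ 0; (4, -1): f_x = 143 ≠ 0.
Only singular point on the grid: (-3, -3).
Classify: substitute x = -3 + u, y = -3 + v and expand: f = u**3 - u*v**2 + 2*v**3 + v**2.
No constant or linear terms (consistent with a singular point). Quadratic part: v**2. Cubic part: u**3 - u*v**2 + 2*v**3.
The quadratic part v**2 is a perfect square, so there is a single (double) tangent line v = 0, i.e. y = -3. Restricting the cubic part to that line (v = 0) leaves u**3 ≠ 0, so f is not divisible by v and the branch is v² ≈ -u**3 to lowest order — this is a cusp.
Classification: cusp.


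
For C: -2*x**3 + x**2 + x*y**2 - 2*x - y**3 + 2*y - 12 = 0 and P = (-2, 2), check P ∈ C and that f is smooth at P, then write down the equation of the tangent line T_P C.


Tangent line at P: -26*x - 18*y - 16 = 0.

Step 1: f(-2, 2) = 0, so P lies on C.
Step 2: partial derivatives
  f_x(x, y) = -6*x**2 + 2*x + y**2 - 2, f_y(x, y) = 2*x*y - 3*y**2 + 2.
  f_x(P) = -26, f_y(P) = -18 (gradient nonzero, so P is smooth).
Step 3: tangent line at P: -26·(x − -2) + -18·(y − 2) = 0.
Expanding: -26*x - 18*y - 16 = 0.


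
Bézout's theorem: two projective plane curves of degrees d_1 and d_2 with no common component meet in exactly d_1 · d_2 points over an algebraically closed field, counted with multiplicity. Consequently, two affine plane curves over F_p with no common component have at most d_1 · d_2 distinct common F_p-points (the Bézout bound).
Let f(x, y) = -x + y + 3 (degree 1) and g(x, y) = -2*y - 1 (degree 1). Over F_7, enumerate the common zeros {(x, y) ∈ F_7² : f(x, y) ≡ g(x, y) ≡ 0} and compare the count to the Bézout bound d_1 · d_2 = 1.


Common zeros: {(6, 3)}; count = 1; Bézout bound = 1.

deg(f) = 1, deg(g) = 1, so Bézout bound = 1.
Scan x ∈ F_7. For each x, list the y ∈ F_7 with f(x, y) ≡ 0 and those with g(x, y) ≡ 0 (mod 7); the common zeros in that column are the intersection.
  x = 0: f ≡ 0 at y ∈ {4}; g ≡ 0 at y ∈ {3}; common: ∅.
  x = 1: f ≡ 0 at y ∈ {5}; g ≡ 0 at y ∈ {3}; common: ∅.
  x = 2: f ≡ 0 at y ∈ {6}; g ≡ 0 at y ∈ {3}; common: ∅.
  x = 3: f ≡ 0 at y ∈ {0}; g ≡ 0 at y ∈ {3}; common: ∅.
  x = 4: f ≡ 0 at y ∈ {1}; g ≡ 0 at y ∈ {3}; common: ∅.
  x = 5: f ≡ 0 at y ∈ {2}; g ≡ 0 at y ∈ {3}; common: ∅.
  x = 6: f ≡ 0 at y ∈ {3}; g ≡ 0 at y ∈ {3}; common: {3}.
Collecting: common zeros = {(6, 3)}, so the count is 1.
Comparison with the Bézout bound: 1 ≤ 1 = deg(f)·deg(g), as expected for curves with no common component (the bound is attained).


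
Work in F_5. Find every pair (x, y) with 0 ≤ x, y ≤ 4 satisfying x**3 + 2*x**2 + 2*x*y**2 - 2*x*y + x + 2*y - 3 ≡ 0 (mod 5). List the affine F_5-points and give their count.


Affine F_5-points: {(0, 4), (2, 0), (2, 3), (3, 0), (3, 4)}; count = 5.

For each of the 25 pairs (x, y) ∈ F_5², evaluate f(x, y) mod 5. Record the zeros.
  x = 0: [0↦2, 1↦4, 2↦1, 3↦3, 4↦0]  zeros at y ∈ {4}
  x = 1: [0↦1, 1↦3, 2↦4, 3↦4, 4↦3]  zeros at y ∈ ∅
  x = 2: [0↦0, 1↦2, 2↦2, 3↦0, 4↦1]  zeros at y ∈ {0, 3}
  x = 3: [0↦0, 1↦2, 2↦1, 3↦2, 4↦0]  zeros at y ∈ {0, 4}
  x = 4: [0↦2, 1↦4, 2↦2, 3↦1, 4↦1]  zeros at y ∈ ∅
Collecting zeros: affine points = {(0, 4), (2, 0), (2, 3), (3, 0), (3, 4)}.
Total count |C(F_5)_aff| = 5.


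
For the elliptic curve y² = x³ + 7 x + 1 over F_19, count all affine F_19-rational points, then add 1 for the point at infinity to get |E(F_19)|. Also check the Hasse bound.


Affine points = {(0, 1), (0, 18), (1, 3), (1, 16), (2, 2), (2, 17), (3, 7), (3, 12), (4, 6), (4, 13), (5, 3), (5, 16), (10, 8), (10, 11), (13, 3), (13, 16), (15, 2), (15, 17), (17, 6), (17, 13)}; affine count = 20; |E(F_19)| = 21.

Discriminant check: Δ ∝ 4a³ + 27b² = 4·7³ + 27·1² = 4·343 + 27·1 ≡ 12 (mod 19). Nonzero ⇒ E is nonsingular.
For each x ∈ F_19, compute rhs = x³ + 7·x + 1 mod 19, then count y ∈ F_19 with y² ≡ rhs.
  x = 0: rhs = 1, matching y values: 1, 18 (2 points).
  x = 1: rhs = 9, matching y values: 3, 16 (2 points).
  x = 2: rhs = 4, matching y values: 2, 17 (2 points).
  x = 3: rhs = 11, matching y values: 7, 12 (2 points).
  x = 4: rhs = 17, matching y values: 6, 13 (2 points).
  x = 5: rhs = 9, matching y values: 3, 16 (2 points).
  x = 6: rhs = 12, matching y values: none (0 points).
  x = 7: rhs = 13, matching y values: none (0 points).
  x = 8: rhs = 18, matching y values: none (0 points).
  x = 9: rhs = 14, matching y values: none (0 points).
  x = 10: rhs = 7, matching y values: 8, 11 (2 points).
  x = 11: rhs = 3, matching y values: none (0 points).
  x = 12: rhs = 8, matching y values: none (0 points).
  x = 13: rhs = 9, matching y values: 3, 16 (2 points).
  x = 14: rhs = 12, matching y values: none (0 points).
  x = 15: rhs = 4, matching y values: 2, 17 (2 points).
  x = 16: rhs = 10, matching y values: none (0 points).
  x = 17: rhs = 17, matching y values: 6, 13 (2 points).
  x = 18: rhs = 12, matching y values: none (0 points).
Total affine count: 20.
Full point count |E(F_19)| = 20 + 1 = 21.
Hasse bound: |21 − (19+1)| = |1| = 1 ≤ 2√19 ≈ 8.7178 ✓.


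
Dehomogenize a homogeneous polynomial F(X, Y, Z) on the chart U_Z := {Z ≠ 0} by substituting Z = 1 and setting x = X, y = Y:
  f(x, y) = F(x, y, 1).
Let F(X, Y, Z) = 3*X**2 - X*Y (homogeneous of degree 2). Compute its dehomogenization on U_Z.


f(x, y) = 3*x**2 - x*y

On U_Z we set Z = 1. Each monomial c·X^i·Y^j·Z^k in F becomes c·x^i·y^j·1^k = c·x^i·y^j.
Substituting Z = 1: F(X, Y, 1) = 3*x**2 - x*y.
Note: deg(f) ≤ deg(F) = 2; strict inequality happens when F is divisible by Z (lost terms).


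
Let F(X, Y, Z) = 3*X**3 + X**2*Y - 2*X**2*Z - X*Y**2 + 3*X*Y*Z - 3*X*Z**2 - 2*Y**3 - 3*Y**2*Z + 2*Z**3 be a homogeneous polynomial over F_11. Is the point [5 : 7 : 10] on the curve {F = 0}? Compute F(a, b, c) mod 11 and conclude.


F(5,7,10) ≡ 2 (mod 11); P is NOT on the curve.

Evaluate F(5, 7, 10) term-by-term (mod 11).
  3*X**3 ↦ 3·125·1·1 = 375
  X**2*Y ↦ 1·25·7·1 = 175
  -2*X**2*Z ↦ -2·25·1·10 = -500
  -X*Y**2 ↦ -1·5·49·1 = -245
  3*X*Y*Z ↦ 3·5·7·10 = 1050
  -3*X*Z**2 ↦ -3·5·1·100 = -1500
  -2*Y**3 ↦ -2·1·343·1 = -686
  -3*Y**2*Z ↦ -3·1·49·10 = -1470
  2*Z**3 ↦ 2·1·1·1000 = 2000
Sum: F(5, 7, 10) = (375) + (175) + (-500) + (-245) + (1050) + (-1500) + (-686) + (-1470) + (2000) = -801.
Reducing mod 11: -801 ≡ 2 (mod 11).
Since F(a, b, c) ≡ 2 ≠ 0 (mod 11), P does NOT lie on the curve.


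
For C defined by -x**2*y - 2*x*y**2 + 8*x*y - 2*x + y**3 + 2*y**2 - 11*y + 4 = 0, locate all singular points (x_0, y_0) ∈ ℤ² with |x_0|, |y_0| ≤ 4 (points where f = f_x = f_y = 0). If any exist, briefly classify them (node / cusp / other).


Singular points: {(2, 1)}; classification: node.

Compute partial derivatives:
  f_x = -2*x*y - 2*y**2 + 8*y - 2.
  f_y = -x**2 - 4*x*y + 8*x + 3*y**2 + 4*y - 11.
Scan x_0 ∈ {−4, ..., 4}. For each x_0, f_y(x_0, y) is a polynomial in y; find its integer roots y ∈ {−4, ..., 4}, then test f_x and f at those candidates.
  x = -4: f_y(-4, y) = 3*y**2 + 20*y - 59; no integer root y with |y| ≤ 4.
  x = -3: f_y(-3, y) = 3*y**2 + 16*y - 44; vanishes at y ∈ {2}. (-3, 2): f_x = 18 ≠ 0.
  x = -2: f_y(-2, y) = 3*y**2 + 12*y - 31; no integer root y with |y| ≤ 4.
  x = -1: f_y(-1, y) = 3*y**2 + 8*y - 20; no integer root y with |y| ≤ 4.
  x = 0: f_y(0, y) = 3*y**2 + 4*y - 11; no integer root y with |y| ≤ 4.
  x = 1: f_y(1, y) = 3*y**2 - 4; no integer root y with |y| ≤ 4.
  x = 2: f_y(2, y) = 3*y**2 - 4*y + 1; vanishes at y ∈ {1}. (2, 1): f_x = 0, f = 0 — SINGULAR.
  x = 3: f_y(3, y) = 3*y**2 - 8*y + 4; vanishes at y ∈ {2}. (3, 2): f_x = -6 ≠ 0.
  x = 4: f_y(4, y) = 3*y**2 - 12*y + 5; no integer root y with |y| ≤ 4.
Only singular point on the grid: (2, 1).
Classify: substitute x = 2 + u, y = 1 + v and expand: f = -u**2*v - u**2 - 2*u*v**2 + v**3 + v**2.
No constant or linear terms (consistent with a singular point). Quadratic part: -u**2 + v**2. Cubic part: -u**2*v - 2*u*v**2 + v**3.
The quadratic part v**2 - u**2 = (v − u)(v + u) splits into two distinct linear factors, so there are two distinct tangent lines y − 1 = ±(x − 2) — this is a node (ordinary double point).
Classification: node.


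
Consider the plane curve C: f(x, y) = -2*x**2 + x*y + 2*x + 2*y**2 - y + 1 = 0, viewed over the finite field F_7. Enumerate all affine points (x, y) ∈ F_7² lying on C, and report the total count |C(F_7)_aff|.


Affine F_7-points: {(0, 2), (2, 1), (2, 2), (3, 1), (3, 5), (4, 4), (4, 5), (6, 4)}; count = 8.

For each of the 49 pairs (x, y) ∈ F_7², evaluate f(x, y) mod 7. Record the zeros.
  x = 0: [0↦1, 1↦2, 2↦0, 3↦2, 4↦1, 5↦4, 6↦4]  zeros at y ∈ {2}
  x = 1: [0↦1, 1↦3, 2↦2, 3↦5, 4↦5, 5↦2, 6↦3]  zeros at y ∈ ∅
  x = 2: [0↦4, 1↦0, 2↦0, 3↦4, 4↦5, 5↦3, 6↦5]  zeros at y ∈ {1, 2}
  x = 3: [0↦3, 1↦0, 2↦1, 3↦6, 4↦1, 5↦0, 6↦3]  zeros at y ∈ {1, 5}
  x = 4: [0↦5, 1↦3, 2↦5, 3↦4, 4↦0, 5↦0, 6↦4]  zeros at y ∈ {4, 5}
  x = 5: [0↦3, 1↦2, 2↦5, 3↦5, 4↦2, 5↦3, 6↦1]  zeros at y ∈ ∅
  x = 6: [0↦4, 1↦4, 2↦1, 3↦2, 4↦0, 5↦2, 6↦1]  zeros at y ∈ {4}
Collecting zeros: affine points = {(0, 2), (2, 1), (2, 2), (3, 1), (3, 5), (4, 4), (4, 5), (6, 4)}.
Total count |C(F_7)_aff| = 8.


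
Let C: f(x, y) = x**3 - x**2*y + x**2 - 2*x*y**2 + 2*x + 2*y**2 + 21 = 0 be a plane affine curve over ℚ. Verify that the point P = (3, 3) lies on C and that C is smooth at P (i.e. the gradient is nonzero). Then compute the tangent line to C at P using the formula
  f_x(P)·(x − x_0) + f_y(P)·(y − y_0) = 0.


Tangent line at P: -x - 33*y + 102 = 0.

Step 1: f(3, 3) = 0, so P lies on C.
Step 2: partial derivatives
  f_x(x, y) = 3*x**2 - 2*x*y + 2*x - 2*y**2 + 2, f_y(x, y) = -x**2 - 4*x*y + 4*y.
  f_x(P) = -1, f_y(P) = -33 (gradient nonzero, so P is smooth).
Step 3: tangent line at P: -1·(x − 3) + -33·(y − 3) = 0.
Expanding: -x - 33*y + 102 = 0.


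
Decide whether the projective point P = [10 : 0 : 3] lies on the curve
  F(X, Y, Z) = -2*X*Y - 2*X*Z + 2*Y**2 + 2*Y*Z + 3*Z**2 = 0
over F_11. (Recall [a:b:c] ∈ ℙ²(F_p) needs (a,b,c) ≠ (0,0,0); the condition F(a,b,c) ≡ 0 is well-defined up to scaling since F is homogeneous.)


F(10,0,3) ≡ 0 (mod 11); P is on the curve.

Evaluate F(10, 0, 3) term-by-term (mod 11).
  -2*X*Y ↦ -2·10·0·1 = 0
  -2*X*Z ↦ -2·10·1·3 = -60
  2*Y**2 ↦ 2·1·0·1 = 0
  2*Y*Z ↦ 2·1·0·3 = 0
  3*Z**2 ↦ 3·1·1·9 = 27
Sum: F(10, 0, 3) = (0) + (-60) + (0) + (0) + (27) = -33.
Reducing mod 11: -33 ≡ 0 (mod 11).
Since F(a, b, c) ≡ 0 (mod 11), P lies on the curve.


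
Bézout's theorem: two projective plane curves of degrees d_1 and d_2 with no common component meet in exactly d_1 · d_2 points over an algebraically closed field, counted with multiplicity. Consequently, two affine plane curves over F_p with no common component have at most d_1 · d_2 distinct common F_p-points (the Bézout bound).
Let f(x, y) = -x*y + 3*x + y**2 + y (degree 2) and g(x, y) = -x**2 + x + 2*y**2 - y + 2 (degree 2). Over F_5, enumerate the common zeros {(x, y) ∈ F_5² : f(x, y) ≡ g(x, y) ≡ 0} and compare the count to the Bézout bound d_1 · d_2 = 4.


Common zeros: {(0, 4)}; count = 1; Bézout bound = 4.

deg(f) = 2, deg(g) = 2, so Bézout bound = 4.
Scan x ∈ F_5. For each x, list the y ∈ F_5 with f(x, y) ≡ 0 and those with g(x, y) ≡ 0 (mod 5); the common zeros in that column are the intersection.
  x = 0: f ≡ 0 at y ∈ {0, 4}; g ≡ 0 at y ∈ {4}; common: {4}.
  x = 1: f ≡ 0 at y ∈ ∅; g ≡ 0 at y ∈ {4}; common: ∅.
  x = 2: f ≡ 0 at y ∈ ∅; g ≡ 0 at y ∈ {0, 3}; common: ∅.
  x = 3: f ≡ 0 at y ∈ ∅; g ≡ 0 at y ∈ ∅; common: ∅.
  x = 4: f ≡ 0 at y ∈ {1, 2}; g ≡ 0 at y ∈ {0, 3}; common: ∅.
Collecting: common zeros = {(0, 4)}, so the count is 1.
Comparison with the Bézout bound: 1 ≤ 4 = deg(f)·deg(g), as expected for curves with no common component (the affine F_5-count falls short of the bound because intersections may lie at infinity, over extension fields, or carry multiplicity).


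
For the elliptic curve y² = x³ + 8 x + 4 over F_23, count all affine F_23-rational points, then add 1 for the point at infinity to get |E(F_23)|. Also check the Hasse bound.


Affine points = {(0, 2), (0, 21), (1, 6), (1, 17), (3, 3), (3, 20), (4, 10), (4, 13), (5, 10), (5, 13), (7, 9), (7, 14), (9, 0), (10, 7), (10, 16), (14, 10), (14, 13), (15, 7), (15, 16), (17, 4), (17, 19), (18, 0), (19, 0), (21, 7), (21, 16), (22, 8), (22, 15)}; affine count = 27; |E(F_23)| = 28.

Discriminant check: Δ ∝ 4a³ + 27b² = 4·8³ + 27·4² = 4·512 + 27·16 ≡ 19 (mod 23). Nonzero ⇒ E is nonsingular.
For each x ∈ F_23, compute rhs = x³ + 8·x + 4 mod 23, then count y ∈ F_23 with y² ≡ rhs.
  x = 0: rhs = 4, matching y values: 2, 21 (2 points).
  x = 1: rhs = 13, matching y values: 6, 17 (2 points).
  x = 2: rhs = 5, matching y values: none (0 points).
  x = 3: rhs = 9, matching y values: 3, 20 (2 points).
  x = 4: rhs = 8, matching y values: 10, 13 (2 points).
  x = 5: rhs = 8, matching y values: 10, 13 (2 points).
  x = 6: rhs = 15, matching y values: none (0 points).
  x = 7: rhs = 12, matching y values: 9, 14 (2 points).
  x = 8: rhs = 5, matching y values: none (0 points).
  x = 9: rhs = 0, matching y values: 0 (1 points).
  x = 10: rhs = 3, matching y values: 7, 16 (2 points).
  x = 11: rhs = 20, matching y values: none (0 points).
  x = 12: rhs = 11, matching y values: none (0 points).
  x = 13: rhs = 5, matching y values: none (0 points).
  x = 14: rhs = 8, matching y values: 10, 13 (2 points).
  x = 15: rhs = 3, matching y values: 7, 16 (2 points).
  x = 16: rhs = 19, matching y values: none (0 points).
  x = 17: rhs = 16, matching y values: 4, 19 (2 points).
  x = 18: rhs = 0, matching y values: 0 (1 points).
  x = 19: rhs = 0, matching y values: 0 (1 points).
  x = 20: rhs = 22, matching y values: none (0 points).
  x = 21: rhs = 3, matching y values: 7, 16 (2 points).
  x = 22: rhs = 18, matching y values: 8, 15 (2 points).
Total affine count: 27.
Full point count |E(F_23)| = 27 + 1 = 28.
Hasse bound: |28 − (23+1)| = |4| = 4 ≤ 2√23 ≈ 9.5917 ✓.


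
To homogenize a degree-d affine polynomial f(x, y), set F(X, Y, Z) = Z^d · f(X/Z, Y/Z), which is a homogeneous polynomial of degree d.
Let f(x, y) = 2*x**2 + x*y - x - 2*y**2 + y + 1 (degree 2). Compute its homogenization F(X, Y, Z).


F(X, Y, Z) = 2*X**2 + X*Y - X*Z - 2*Y**2 + Y*Z + Z**2

deg(f) = 2.
Substitute x = X/Z, y = Y/Z into f, then multiply by Z^2.
  monomial 2·x^2·y^0 ↦ 2·X^2·Y^0·Z^0.
  monomial 1·x^1·y^1 ↦ 1·X^1·Y^1·Z^0.
  monomial -1·x^1·y^0 ↦ -1·X^1·Y^0·Z^1.
  monomial -2·x^0·y^2 ↦ -2·X^0·Y^2·Z^0.
  monomial 1·x^0·y^1 ↦ 1·X^0·Y^1·Z^1.
  monomial 1·x^0·y^0 ↦ 1·X^0·Y^0·Z^2.
Collecting: F(X, Y, Z) = 2*X**2 + X*Y - X*Z - 2*Y**2 + Y*Z + Z**2.


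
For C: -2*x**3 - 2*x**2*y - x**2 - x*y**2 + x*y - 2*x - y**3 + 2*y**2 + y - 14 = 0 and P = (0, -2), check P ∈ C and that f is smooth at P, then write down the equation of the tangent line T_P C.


Tangent line at P: -8*x - 19*y - 38 = 0.

Step 1: f(0, -2) = 0, so P lies on C.
Step 2: partial derivatives
  f_x(x, y) = -6*x**2 - 4*x*y - 2*x - y**2 + y - 2, f_y(x, y) = -2*x**2 - 2*x*y + x - 3*y**2 + 4*y + 1.
  f_x(P) = -8, f_y(P) = -19 (gradient nonzero, so P is smooth).
Step 3: tangent line at P: -8·(x − 0) + -19·(y − -2) = 0.
Expanding: -8*x - 19*y - 38 = 0.


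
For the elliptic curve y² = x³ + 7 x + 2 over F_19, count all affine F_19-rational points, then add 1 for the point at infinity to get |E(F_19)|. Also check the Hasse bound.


Affine points = {(2, 9), (2, 10), (8, 0), (11, 2), (11, 17), (12, 3), (12, 16), (15, 9), (15, 10), (16, 7), (16, 12)}; affine count = 11; |E(F_19)| = 12.

Discriminant check: Δ ∝ 4a³ + 27b² = 4·7³ + 27·2² = 4·343 + 27·4 ≡ 17 (mod 19). Nonzero ⇒ E is nonsingular.
For each x ∈ F_19, compute rhs = x³ + 7·x + 2 mod 19, then count y ∈ F_19 with y² ≡ rhs.
  x = 0: rhs = 2, matching y values: none (0 points).
  x = 1: rhs = 10, matching y values: none (0 points).
  x = 2: rhs = 5, matching y values: 9, 10 (2 points).
  x = 3: rhs = 12, matching y values: none (0 points).
  x = 4: rhs = 18, matching y values: none (0 points).
  x = 5: rhs = 10, matching y values: none (0 points).
  x = 6: rhs = 13, matching y values: none (0 points).
  x = 7: rhs = 14, matching y values: none (0 points).
  x = 8: rhs = 0, matching y values: 0 (1 points).
  x = 9: rhs = 15, matching y values: none (0 points).
  x = 10: rhs = 8, matching y values: none (0 points).
  x = 11: rhs = 4, matching y values: 2, 17 (2 points).
  x = 12: rhs = 9, matching y values: 3, 16 (2 points).
  x = 13: rhs = 10, matching y values: none (0 points).
  x = 14: rhs = 13, matching y values: none (0 points).
  x = 15: rhs = 5, matching y values: 9, 10 (2 points).
  x = 16: rhs = 11, matching y values: 7, 12 (2 points).
  x = 17: rhs = 18, matching y values: none (0 points).
  x = 18: rhs = 13, matching y values: none (0 points).
Total affine count: 11.
Full point count |E(F_19)| = 11 + 1 = 12.
Hasse bound: |12 − (19+1)| = |-8| = 8 ≤ 2√19 ≈ 8.7178 ✓.
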